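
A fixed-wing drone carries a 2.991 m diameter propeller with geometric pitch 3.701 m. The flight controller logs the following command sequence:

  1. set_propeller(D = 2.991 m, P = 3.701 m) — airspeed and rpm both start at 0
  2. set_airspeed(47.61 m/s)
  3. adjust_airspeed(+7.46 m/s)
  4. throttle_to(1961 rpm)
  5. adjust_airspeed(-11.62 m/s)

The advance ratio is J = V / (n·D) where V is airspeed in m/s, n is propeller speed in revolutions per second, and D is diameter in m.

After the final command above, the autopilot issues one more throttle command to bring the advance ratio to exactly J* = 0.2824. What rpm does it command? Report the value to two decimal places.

rpm = 3086.45

set_propeller: D = 2.991 m, P = 3.701 m (p = P/D = 1.237379); state ← (V=0, rpm=0)
set_airspeed(47.61): V ← 47.61 m/s
adjust_airspeed(+7.46): V ← 47.61 +7.46 = 55.07 m/s
throttle_to(1961): rpm ← 1961
adjust_airspeed(-11.62): V ← 55.07 -11.62 = 43.45 m/s
final state: V = 43.45 m/s, rpm = 1961 → n = rpm/60 = 32.683333 rev/s
target J* = 0.2824; solve J* = V/(n·D) for n: n = V/(J*·D) = 43.45/(0.2824 × 2.991) = 51.440914 rev/s
rpm = 60·n = 3086.454832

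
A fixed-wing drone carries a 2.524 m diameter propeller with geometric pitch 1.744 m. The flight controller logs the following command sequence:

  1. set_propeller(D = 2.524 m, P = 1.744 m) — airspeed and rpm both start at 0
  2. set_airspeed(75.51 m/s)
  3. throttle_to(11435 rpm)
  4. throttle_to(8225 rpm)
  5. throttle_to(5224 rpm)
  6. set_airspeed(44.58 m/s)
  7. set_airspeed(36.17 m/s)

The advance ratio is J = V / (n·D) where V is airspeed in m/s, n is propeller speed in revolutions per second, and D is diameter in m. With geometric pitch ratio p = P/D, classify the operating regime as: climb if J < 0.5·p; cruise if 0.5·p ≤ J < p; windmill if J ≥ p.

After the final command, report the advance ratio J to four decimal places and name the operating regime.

J = 0.1646, regime = climb

set_propeller: D = 2.524 m, P = 1.744 m (p = P/D = 0.690967); state ← (V=0, rpm=0)
set_airspeed(75.51): V ← 75.51 m/s
throttle_to(11435): rpm ← 11435
throttle_to(8225): rpm ← 8225
throttle_to(5224): rpm ← 5224
set_airspeed(44.58): V ← 44.58 m/s
set_airspeed(36.17): V ← 36.17 m/s
final state: V = 36.17 m/s, rpm = 5224 → n = rpm/60 = 87.066667 rev/s
J = V / (n·D) = 36.17 / (87.066667 × 2.524) = 0.164591
regime bands: climb J<0.3455 | cruise [0.3455, 0.6910) | windmill J≥0.6910
J = 0.1646 → climb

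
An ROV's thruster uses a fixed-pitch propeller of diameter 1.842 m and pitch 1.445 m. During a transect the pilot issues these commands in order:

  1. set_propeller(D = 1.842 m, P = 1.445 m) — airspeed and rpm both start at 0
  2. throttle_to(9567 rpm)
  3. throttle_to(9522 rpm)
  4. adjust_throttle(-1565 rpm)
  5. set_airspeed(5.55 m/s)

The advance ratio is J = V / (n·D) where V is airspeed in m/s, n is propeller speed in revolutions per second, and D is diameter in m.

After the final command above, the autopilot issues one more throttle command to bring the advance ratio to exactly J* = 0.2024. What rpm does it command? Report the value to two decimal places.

set_propeller: D = 1.842 m, P = 1.445 m (p = P/D = 0.784473); state ← (V=0, rpm=0)
throttle_to(9567): rpm ← 9567
throttle_to(9522): rpm ← 9522
adjust_throttle(-1565): rpm ← 9522 -1565 = 7957
set_airspeed(5.55): V ← 5.55 m/s
final state: V = 5.55 m/s, rpm = 7957 → n = rpm/60 = 132.616667 rev/s
target J* = 0.2024; solve J* = V/(n·D) for n: n = V/(J*·D) = 5.55/(0.2024 × 1.842) = 14.886508 rev/s
rpm = 60·n = 893.190509

rpm = 893.19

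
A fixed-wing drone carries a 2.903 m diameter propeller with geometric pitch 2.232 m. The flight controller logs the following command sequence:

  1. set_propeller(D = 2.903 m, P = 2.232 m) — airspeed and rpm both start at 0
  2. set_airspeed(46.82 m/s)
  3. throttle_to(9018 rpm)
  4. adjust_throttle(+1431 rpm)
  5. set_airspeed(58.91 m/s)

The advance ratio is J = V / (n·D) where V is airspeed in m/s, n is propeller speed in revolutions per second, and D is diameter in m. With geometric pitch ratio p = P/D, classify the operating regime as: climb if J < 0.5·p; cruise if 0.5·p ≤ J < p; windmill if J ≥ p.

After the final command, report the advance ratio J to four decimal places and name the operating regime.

J = 0.1165, regime = climb

set_propeller: D = 2.903 m, P = 2.232 m (p = P/D = 0.768860); state ← (V=0, rpm=0)
set_airspeed(46.82): V ← 46.82 m/s
throttle_to(9018): rpm ← 9018
adjust_throttle(+1431): rpm ← 9018 +1431 = 10449
set_airspeed(58.91): V ← 58.91 m/s
final state: V = 58.91 m/s, rpm = 10449 → n = rpm/60 = 174.150000 rev/s
J = V / (n·D) = 58.91 / (174.150000 × 2.903) = 0.116525
regime bands: climb J<0.3844 | cruise [0.3844, 0.7689) | windmill J≥0.7689
J = 0.1165 → climb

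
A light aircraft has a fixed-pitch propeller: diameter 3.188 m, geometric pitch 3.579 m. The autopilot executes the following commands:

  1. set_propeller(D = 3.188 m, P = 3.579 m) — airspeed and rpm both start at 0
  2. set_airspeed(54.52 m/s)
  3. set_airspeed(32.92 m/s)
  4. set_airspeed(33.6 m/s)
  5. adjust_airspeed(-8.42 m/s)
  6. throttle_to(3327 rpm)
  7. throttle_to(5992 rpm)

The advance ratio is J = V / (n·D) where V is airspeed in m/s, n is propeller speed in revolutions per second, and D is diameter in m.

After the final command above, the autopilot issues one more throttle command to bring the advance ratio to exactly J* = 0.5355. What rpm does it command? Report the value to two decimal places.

set_propeller: D = 3.188 m, P = 3.579 m (p = P/D = 1.122647); state ← (V=0, rpm=0)
set_airspeed(54.52): V ← 54.52 m/s
set_airspeed(32.92): V ← 32.92 m/s
set_airspeed(33.6): V ← 33.6 m/s
adjust_airspeed(-8.42): V ← 33.6 -8.42 = 25.18 m/s
throttle_to(3327): rpm ← 3327
throttle_to(5992): rpm ← 5992
final state: V = 25.18 m/s, rpm = 5992 → n = rpm/60 = 99.866667 rev/s
target J* = 0.5355; solve J* = V/(n·D) for n: n = V/(J*·D) = 25.18/(0.5355 × 3.188) = 14.749522 rev/s
rpm = 60·n = 884.971303

rpm = 884.97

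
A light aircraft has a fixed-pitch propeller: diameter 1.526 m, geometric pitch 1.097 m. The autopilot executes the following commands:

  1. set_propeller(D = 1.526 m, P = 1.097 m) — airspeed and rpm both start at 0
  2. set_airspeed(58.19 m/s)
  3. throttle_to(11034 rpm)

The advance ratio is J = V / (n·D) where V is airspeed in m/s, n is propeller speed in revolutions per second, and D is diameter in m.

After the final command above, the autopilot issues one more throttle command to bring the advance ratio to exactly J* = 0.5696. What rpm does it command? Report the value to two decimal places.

set_propeller: D = 1.526 m, P = 1.097 m (p = P/D = 0.718873); state ← (V=0, rpm=0)
set_airspeed(58.19): V ← 58.19 m/s
throttle_to(11034): rpm ← 11034
final state: V = 58.19 m/s, rpm = 11034 → n = rpm/60 = 183.900000 rev/s
target J* = 0.5696; solve J* = V/(n·D) for n: n = V/(J*·D) = 58.19/(0.5696 × 1.526) = 66.945878 rev/s
rpm = 60·n = 4016.752691

rpm = 4016.75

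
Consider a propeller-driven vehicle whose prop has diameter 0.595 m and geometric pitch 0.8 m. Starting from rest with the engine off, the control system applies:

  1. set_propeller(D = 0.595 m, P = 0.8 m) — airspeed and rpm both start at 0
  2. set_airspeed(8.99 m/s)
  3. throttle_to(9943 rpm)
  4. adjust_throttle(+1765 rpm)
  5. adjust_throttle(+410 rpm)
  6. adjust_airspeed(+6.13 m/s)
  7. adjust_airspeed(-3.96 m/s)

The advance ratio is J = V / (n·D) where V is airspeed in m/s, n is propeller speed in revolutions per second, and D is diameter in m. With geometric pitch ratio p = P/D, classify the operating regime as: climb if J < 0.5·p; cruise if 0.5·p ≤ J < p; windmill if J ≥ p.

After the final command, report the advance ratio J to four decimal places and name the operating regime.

J = 0.0929, regime = climb

set_propeller: D = 0.595 m, P = 0.8 m (p = P/D = 1.344538); state ← (V=0, rpm=0)
set_airspeed(8.99): V ← 8.99 m/s
throttle_to(9943): rpm ← 9943
adjust_throttle(+1765): rpm ← 9943 +1765 = 11708
adjust_throttle(+410): rpm ← 11708 +410 = 12118
adjust_airspeed(+6.13): V ← 8.99 +6.13 = 15.12 m/s
adjust_airspeed(-3.96): V ← 15.12 -3.96 = 11.16 m/s
final state: V = 11.16 m/s, rpm = 12118 → n = rpm/60 = 201.966667 rev/s
J = V / (n·D) = 11.16 / (201.966667 × 0.595) = 0.092868
regime bands: climb J<0.6723 | cruise [0.6723, 1.3445) | windmill J≥1.3445
J = 0.0929 → climb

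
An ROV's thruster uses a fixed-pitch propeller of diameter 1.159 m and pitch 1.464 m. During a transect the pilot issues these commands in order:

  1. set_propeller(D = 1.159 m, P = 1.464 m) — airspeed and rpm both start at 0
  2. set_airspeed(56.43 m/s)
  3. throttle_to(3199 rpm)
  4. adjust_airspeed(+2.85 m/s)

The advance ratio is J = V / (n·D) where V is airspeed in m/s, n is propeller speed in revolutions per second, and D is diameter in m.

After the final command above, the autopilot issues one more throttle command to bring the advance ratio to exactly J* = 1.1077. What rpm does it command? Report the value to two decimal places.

rpm = 2770.47

set_propeller: D = 1.159 m, P = 1.464 m (p = P/D = 1.263158); state ← (V=0, rpm=0)
set_airspeed(56.43): V ← 56.43 m/s
throttle_to(3199): rpm ← 3199
adjust_airspeed(+2.85): V ← 56.43 +2.85 = 59.28 m/s
final state: V = 59.28 m/s, rpm = 3199 → n = rpm/60 = 53.316667 rev/s
target J* = 1.1077; solve J* = V/(n·D) for n: n = V/(J*·D) = 59.28/(1.1077 × 1.159) = 46.174543 rev/s
rpm = 60·n = 2770.472564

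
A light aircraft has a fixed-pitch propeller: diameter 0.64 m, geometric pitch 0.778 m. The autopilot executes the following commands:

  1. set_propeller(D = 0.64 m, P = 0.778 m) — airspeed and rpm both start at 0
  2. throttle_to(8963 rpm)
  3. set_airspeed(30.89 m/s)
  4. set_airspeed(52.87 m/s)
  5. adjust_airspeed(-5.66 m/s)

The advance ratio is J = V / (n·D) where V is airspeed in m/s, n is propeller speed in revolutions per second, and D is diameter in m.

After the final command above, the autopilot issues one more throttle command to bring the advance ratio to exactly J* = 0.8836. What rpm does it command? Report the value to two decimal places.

set_propeller: D = 0.64 m, P = 0.778 m (p = P/D = 1.215625); state ← (V=0, rpm=0)
throttle_to(8963): rpm ← 8963
set_airspeed(30.89): V ← 30.89 m/s
set_airspeed(52.87): V ← 52.87 m/s
adjust_airspeed(-5.66): V ← 52.87 -5.66 = 47.21 m/s
final state: V = 47.21 m/s, rpm = 8963 → n = rpm/60 = 149.383333 rev/s
target J* = 0.8836; solve J* = V/(n·D) for n: n = V/(J*·D) = 47.21/(0.8836 × 0.64) = 83.483052 rev/s
rpm = 60·n = 5008.983137

rpm = 5008.98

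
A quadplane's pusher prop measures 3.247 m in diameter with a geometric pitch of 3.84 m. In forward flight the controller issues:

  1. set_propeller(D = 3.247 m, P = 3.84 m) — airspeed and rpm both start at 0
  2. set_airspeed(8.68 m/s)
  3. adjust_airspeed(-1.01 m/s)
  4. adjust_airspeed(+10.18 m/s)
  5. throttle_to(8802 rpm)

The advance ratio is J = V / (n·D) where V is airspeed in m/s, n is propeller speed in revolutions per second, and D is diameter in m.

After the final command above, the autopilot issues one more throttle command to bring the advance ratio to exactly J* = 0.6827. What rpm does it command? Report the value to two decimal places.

rpm = 483.14

set_propeller: D = 3.247 m, P = 3.84 m (p = P/D = 1.182630); state ← (V=0, rpm=0)
set_airspeed(8.68): V ← 8.68 m/s
adjust_airspeed(-1.01): V ← 8.68 -1.01 = 7.67 m/s
adjust_airspeed(+10.18): V ← 7.67 +10.18 = 17.85 m/s
throttle_to(8802): rpm ← 8802
final state: V = 17.85 m/s, rpm = 8802 → n = rpm/60 = 146.700000 rev/s
target J* = 0.6827; solve J* = V/(n·D) for n: n = V/(J*·D) = 17.85/(0.6827 × 3.247) = 8.052413 rev/s
rpm = 60·n = 483.144766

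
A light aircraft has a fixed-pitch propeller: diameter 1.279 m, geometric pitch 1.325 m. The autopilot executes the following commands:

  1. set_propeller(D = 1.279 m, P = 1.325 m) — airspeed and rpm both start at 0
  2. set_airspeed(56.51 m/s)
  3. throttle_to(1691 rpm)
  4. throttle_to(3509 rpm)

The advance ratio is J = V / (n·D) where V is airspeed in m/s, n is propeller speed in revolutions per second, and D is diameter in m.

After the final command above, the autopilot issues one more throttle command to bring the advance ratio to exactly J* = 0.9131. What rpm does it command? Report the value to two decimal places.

rpm = 2903.27

set_propeller: D = 1.279 m, P = 1.325 m (p = P/D = 1.035966); state ← (V=0, rpm=0)
set_airspeed(56.51): V ← 56.51 m/s
throttle_to(1691): rpm ← 1691
throttle_to(3509): rpm ← 3509
final state: V = 56.51 m/s, rpm = 3509 → n = rpm/60 = 58.483333 rev/s
target J* = 0.9131; solve J* = V/(n·D) for n: n = V/(J*·D) = 56.51/(0.9131 × 1.279) = 48.387861 rev/s
rpm = 60·n = 2903.271631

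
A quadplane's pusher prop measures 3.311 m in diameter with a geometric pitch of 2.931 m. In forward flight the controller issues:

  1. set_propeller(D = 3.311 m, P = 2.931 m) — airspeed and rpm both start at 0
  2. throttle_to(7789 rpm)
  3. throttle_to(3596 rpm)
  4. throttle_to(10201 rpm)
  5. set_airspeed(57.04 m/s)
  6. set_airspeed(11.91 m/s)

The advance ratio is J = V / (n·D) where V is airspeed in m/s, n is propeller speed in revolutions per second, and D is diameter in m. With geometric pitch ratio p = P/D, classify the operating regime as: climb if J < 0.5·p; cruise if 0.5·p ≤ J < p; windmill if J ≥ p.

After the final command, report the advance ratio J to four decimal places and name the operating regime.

J = 0.0212, regime = climb

set_propeller: D = 3.311 m, P = 2.931 m (p = P/D = 0.885231); state ← (V=0, rpm=0)
throttle_to(7789): rpm ← 7789
throttle_to(3596): rpm ← 3596
throttle_to(10201): rpm ← 10201
set_airspeed(57.04): V ← 57.04 m/s
set_airspeed(11.91): V ← 11.91 m/s
final state: V = 11.91 m/s, rpm = 10201 → n = rpm/60 = 170.016667 rev/s
J = V / (n·D) = 11.91 / (170.016667 × 3.311) = 0.021157
regime bands: climb J<0.4426 | cruise [0.4426, 0.8852) | windmill J≥0.8852
J = 0.0212 → climb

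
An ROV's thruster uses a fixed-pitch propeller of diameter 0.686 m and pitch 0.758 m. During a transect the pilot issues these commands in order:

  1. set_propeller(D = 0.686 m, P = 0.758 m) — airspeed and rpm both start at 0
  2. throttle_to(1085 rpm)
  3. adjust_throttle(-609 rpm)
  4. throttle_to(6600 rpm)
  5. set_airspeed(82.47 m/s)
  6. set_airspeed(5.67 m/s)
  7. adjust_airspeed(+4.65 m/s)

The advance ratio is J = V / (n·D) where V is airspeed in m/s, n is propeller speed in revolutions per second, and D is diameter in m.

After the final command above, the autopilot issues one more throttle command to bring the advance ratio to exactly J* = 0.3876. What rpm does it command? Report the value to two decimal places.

set_propeller: D = 0.686 m, P = 0.758 m (p = P/D = 1.104956); state ← (V=0, rpm=0)
throttle_to(1085): rpm ← 1085
adjust_throttle(-609): rpm ← 1085 -609 = 476
throttle_to(6600): rpm ← 6600
set_airspeed(82.47): V ← 82.47 m/s
set_airspeed(5.67): V ← 5.67 m/s
adjust_airspeed(+4.65): V ← 5.67 +4.65 = 10.32 m/s
final state: V = 10.32 m/s, rpm = 6600 → n = rpm/60 = 110.000000 rev/s
target J* = 0.3876; solve J* = V/(n·D) for n: n = V/(J*·D) = 10.32/(0.3876 × 0.686) = 38.812517 rev/s
rpm = 60·n = 2328.751049

rpm = 2328.75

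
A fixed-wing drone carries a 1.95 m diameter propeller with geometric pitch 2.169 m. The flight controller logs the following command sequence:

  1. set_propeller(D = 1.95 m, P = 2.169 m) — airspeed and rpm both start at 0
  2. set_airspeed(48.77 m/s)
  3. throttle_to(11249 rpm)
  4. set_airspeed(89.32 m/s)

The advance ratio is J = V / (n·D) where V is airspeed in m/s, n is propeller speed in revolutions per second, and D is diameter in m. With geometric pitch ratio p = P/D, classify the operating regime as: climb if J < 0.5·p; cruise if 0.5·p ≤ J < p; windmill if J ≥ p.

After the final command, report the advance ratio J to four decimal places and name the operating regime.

set_propeller: D = 1.95 m, P = 2.169 m (p = P/D = 1.112308); state ← (V=0, rpm=0)
set_airspeed(48.77): V ← 48.77 m/s
throttle_to(11249): rpm ← 11249
set_airspeed(89.32): V ← 89.32 m/s
final state: V = 89.32 m/s, rpm = 11249 → n = rpm/60 = 187.483333 rev/s
J = V / (n·D) = 89.32 / (187.483333 × 1.95) = 0.244316
regime bands: climb J<0.5562 | cruise [0.5562, 1.1123) | windmill J≥1.1123
J = 0.2443 → climb

J = 0.2443, regime = climb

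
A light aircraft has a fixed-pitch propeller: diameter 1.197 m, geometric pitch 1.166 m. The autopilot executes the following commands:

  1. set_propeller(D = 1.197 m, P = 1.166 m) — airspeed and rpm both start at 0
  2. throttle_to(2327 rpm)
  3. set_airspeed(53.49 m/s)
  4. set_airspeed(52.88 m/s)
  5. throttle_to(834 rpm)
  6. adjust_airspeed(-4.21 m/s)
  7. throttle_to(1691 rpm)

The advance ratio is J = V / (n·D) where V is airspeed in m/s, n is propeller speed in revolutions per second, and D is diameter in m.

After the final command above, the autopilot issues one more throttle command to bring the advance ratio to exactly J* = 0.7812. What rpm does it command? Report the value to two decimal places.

set_propeller: D = 1.197 m, P = 1.166 m (p = P/D = 0.974102); state ← (V=0, rpm=0)
throttle_to(2327): rpm ← 2327
set_airspeed(53.49): V ← 53.49 m/s
set_airspeed(52.88): V ← 52.88 m/s
throttle_to(834): rpm ← 834
adjust_airspeed(-4.21): V ← 52.88 -4.21 = 48.67 m/s
throttle_to(1691): rpm ← 1691
final state: V = 48.67 m/s, rpm = 1691 → n = rpm/60 = 28.183333 rev/s
target J* = 0.7812; solve J* = V/(n·D) for n: n = V/(J*·D) = 48.67/(0.7812 × 1.197) = 52.048110 rev/s
rpm = 60·n = 3122.886582

rpm = 3122.89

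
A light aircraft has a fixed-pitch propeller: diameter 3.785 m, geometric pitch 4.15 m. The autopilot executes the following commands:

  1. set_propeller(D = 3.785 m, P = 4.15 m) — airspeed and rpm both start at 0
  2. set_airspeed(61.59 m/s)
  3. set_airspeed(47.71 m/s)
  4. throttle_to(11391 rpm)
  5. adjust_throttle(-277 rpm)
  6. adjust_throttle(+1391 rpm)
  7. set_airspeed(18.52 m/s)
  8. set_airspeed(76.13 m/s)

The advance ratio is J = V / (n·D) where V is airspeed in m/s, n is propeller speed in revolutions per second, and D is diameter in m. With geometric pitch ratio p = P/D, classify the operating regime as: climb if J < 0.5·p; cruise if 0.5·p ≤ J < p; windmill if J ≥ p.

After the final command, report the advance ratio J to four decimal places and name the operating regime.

J = 0.0965, regime = climb

set_propeller: D = 3.785 m, P = 4.15 m (p = P/D = 1.096433); state ← (V=0, rpm=0)
set_airspeed(61.59): V ← 61.59 m/s
set_airspeed(47.71): V ← 47.71 m/s
throttle_to(11391): rpm ← 11391
adjust_throttle(-277): rpm ← 11391 -277 = 11114
adjust_throttle(+1391): rpm ← 11114 +1391 = 12505
set_airspeed(18.52): V ← 18.52 m/s
set_airspeed(76.13): V ← 76.13 m/s
final state: V = 76.13 m/s, rpm = 12505 → n = rpm/60 = 208.416667 rev/s
J = V / (n·D) = 76.13 / (208.416667 × 3.785) = 0.096507
regime bands: climb J<0.5482 | cruise [0.5482, 1.0964) | windmill J≥1.0964
J = 0.0965 → climb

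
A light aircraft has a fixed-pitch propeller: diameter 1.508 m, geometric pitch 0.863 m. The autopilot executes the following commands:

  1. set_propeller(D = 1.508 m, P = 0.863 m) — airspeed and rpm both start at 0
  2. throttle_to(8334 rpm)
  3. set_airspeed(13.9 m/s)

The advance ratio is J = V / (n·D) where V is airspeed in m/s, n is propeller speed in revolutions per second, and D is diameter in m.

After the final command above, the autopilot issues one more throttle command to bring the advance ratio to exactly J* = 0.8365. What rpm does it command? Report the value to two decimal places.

set_propeller: D = 1.508 m, P = 0.863 m (p = P/D = 0.572281); state ← (V=0, rpm=0)
throttle_to(8334): rpm ← 8334
set_airspeed(13.9): V ← 13.9 m/s
final state: V = 13.9 m/s, rpm = 8334 → n = rpm/60 = 138.900000 rev/s
target J* = 0.8365; solve J* = V/(n·D) for n: n = V/(J*·D) = 13.9/(0.8365 × 1.508) = 11.019135 rev/s
rpm = 60·n = 661.148115

rpm = 661.15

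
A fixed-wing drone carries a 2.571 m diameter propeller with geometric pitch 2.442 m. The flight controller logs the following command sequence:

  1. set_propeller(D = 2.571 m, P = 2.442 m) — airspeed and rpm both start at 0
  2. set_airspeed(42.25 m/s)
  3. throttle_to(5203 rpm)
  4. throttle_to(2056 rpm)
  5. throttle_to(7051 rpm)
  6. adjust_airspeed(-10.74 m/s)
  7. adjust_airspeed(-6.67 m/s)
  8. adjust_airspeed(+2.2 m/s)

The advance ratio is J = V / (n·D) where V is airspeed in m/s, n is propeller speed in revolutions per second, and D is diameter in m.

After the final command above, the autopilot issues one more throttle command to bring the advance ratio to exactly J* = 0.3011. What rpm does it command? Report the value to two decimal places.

set_propeller: D = 2.571 m, P = 2.442 m (p = P/D = 0.949825); state ← (V=0, rpm=0)
set_airspeed(42.25): V ← 42.25 m/s
throttle_to(5203): rpm ← 5203
throttle_to(2056): rpm ← 2056
throttle_to(7051): rpm ← 7051
adjust_airspeed(-10.74): V ← 42.25 -10.74 = 31.51 m/s
adjust_airspeed(-6.67): V ← 31.51 -6.67 = 24.84 m/s
adjust_airspeed(+2.2): V ← 24.84 +2.2 = 27.04 m/s
final state: V = 27.04 m/s, rpm = 7051 → n = rpm/60 = 117.516667 rev/s
target J* = 0.3011; solve J* = V/(n·D) for n: n = V/(J*·D) = 27.04/(0.3011 × 2.571) = 34.929620 rev/s
rpm = 60·n = 2095.777172

rpm = 2095.78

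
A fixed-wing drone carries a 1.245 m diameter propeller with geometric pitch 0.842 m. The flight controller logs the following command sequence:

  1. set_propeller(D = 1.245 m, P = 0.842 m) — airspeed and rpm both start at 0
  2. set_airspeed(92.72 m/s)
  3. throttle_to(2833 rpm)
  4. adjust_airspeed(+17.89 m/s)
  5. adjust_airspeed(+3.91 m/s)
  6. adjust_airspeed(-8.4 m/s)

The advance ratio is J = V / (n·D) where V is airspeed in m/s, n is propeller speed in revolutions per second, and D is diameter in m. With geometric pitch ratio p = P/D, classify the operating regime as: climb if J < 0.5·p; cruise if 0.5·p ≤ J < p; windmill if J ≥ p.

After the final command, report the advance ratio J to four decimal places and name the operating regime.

set_propeller: D = 1.245 m, P = 0.842 m (p = P/D = 0.676305); state ← (V=0, rpm=0)
set_airspeed(92.72): V ← 92.72 m/s
throttle_to(2833): rpm ← 2833
adjust_airspeed(+17.89): V ← 92.72 +17.89 = 110.61 m/s
adjust_airspeed(+3.91): V ← 110.61 +3.91 = 114.52 m/s
adjust_airspeed(-8.4): V ← 114.52 -8.4 = 106.12 m/s
final state: V = 106.12 m/s, rpm = 2833 → n = rpm/60 = 47.216667 rev/s
J = V / (n·D) = 106.12 / (47.216667 × 1.245) = 1.805230
regime bands: climb J<0.3382 | cruise [0.3382, 0.6763) | windmill J≥0.6763
J = 1.8052 → windmill

J = 1.8052, regime = windmill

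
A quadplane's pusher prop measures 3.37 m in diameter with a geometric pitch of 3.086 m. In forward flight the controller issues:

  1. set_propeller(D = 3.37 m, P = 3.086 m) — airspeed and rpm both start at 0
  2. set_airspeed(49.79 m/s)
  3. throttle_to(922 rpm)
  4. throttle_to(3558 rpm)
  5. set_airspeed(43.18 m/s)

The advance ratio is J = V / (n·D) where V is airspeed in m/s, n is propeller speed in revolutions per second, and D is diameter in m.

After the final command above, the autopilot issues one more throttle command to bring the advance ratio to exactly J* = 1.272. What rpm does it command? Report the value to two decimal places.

rpm = 604.39

set_propeller: D = 3.37 m, P = 3.086 m (p = P/D = 0.915727); state ← (V=0, rpm=0)
set_airspeed(49.79): V ← 49.79 m/s
throttle_to(922): rpm ← 922
throttle_to(3558): rpm ← 3558
set_airspeed(43.18): V ← 43.18 m/s
final state: V = 43.18 m/s, rpm = 3558 → n = rpm/60 = 59.300000 rev/s
target J* = 1.272; solve J* = V/(n·D) for n: n = V/(J*·D) = 43.18/(1.272 × 3.37) = 10.073158 rev/s
rpm = 60·n = 604.389452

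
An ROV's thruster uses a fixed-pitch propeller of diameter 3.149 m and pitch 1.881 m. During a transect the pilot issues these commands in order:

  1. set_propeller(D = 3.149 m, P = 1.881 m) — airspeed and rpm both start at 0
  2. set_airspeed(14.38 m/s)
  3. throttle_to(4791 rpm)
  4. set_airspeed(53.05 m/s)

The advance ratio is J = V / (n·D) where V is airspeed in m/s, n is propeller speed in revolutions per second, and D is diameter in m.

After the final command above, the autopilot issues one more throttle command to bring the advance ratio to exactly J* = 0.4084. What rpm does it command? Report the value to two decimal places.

rpm = 2475.02

set_propeller: D = 3.149 m, P = 1.881 m (p = P/D = 0.597332); state ← (V=0, rpm=0)
set_airspeed(14.38): V ← 14.38 m/s
throttle_to(4791): rpm ← 4791
set_airspeed(53.05): V ← 53.05 m/s
final state: V = 53.05 m/s, rpm = 4791 → n = rpm/60 = 79.850000 rev/s
target J* = 0.4084; solve J* = V/(n·D) for n: n = V/(J*·D) = 53.05/(0.4084 × 3.149) = 41.250289 rev/s
rpm = 60·n = 2475.017332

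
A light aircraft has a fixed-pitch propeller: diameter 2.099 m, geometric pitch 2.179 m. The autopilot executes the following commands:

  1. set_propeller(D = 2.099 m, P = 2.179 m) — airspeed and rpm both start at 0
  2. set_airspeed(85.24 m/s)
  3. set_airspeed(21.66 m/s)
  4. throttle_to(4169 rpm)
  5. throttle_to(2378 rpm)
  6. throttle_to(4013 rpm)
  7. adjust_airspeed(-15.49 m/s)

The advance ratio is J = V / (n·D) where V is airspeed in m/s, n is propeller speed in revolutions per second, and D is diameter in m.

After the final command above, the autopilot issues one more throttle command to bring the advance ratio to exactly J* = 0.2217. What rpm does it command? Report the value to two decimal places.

set_propeller: D = 2.099 m, P = 2.179 m (p = P/D = 1.038113); state ← (V=0, rpm=0)
set_airspeed(85.24): V ← 85.24 m/s
set_airspeed(21.66): V ← 21.66 m/s
throttle_to(4169): rpm ← 4169
throttle_to(2378): rpm ← 2378
throttle_to(4013): rpm ← 4013
adjust_airspeed(-15.49): V ← 21.66 -15.49 = 6.17 m/s
final state: V = 6.17 m/s, rpm = 4013 → n = rpm/60 = 66.883333 rev/s
target J* = 0.2217; solve J* = V/(n·D) for n: n = V/(J*·D) = 6.17/(0.2217 × 2.099) = 13.258886 rev/s
rpm = 60·n = 795.533152

rpm = 795.53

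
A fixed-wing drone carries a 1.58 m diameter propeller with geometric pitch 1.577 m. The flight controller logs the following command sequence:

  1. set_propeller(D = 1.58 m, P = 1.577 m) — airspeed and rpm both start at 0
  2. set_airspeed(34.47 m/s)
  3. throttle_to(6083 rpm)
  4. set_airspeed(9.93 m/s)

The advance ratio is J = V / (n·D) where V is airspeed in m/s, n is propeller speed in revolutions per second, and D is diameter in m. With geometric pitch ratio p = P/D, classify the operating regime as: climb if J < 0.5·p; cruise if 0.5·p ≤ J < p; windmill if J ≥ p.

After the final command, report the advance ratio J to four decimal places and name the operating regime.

set_propeller: D = 1.58 m, P = 1.577 m (p = P/D = 0.998101); state ← (V=0, rpm=0)
set_airspeed(34.47): V ← 34.47 m/s
throttle_to(6083): rpm ← 6083
set_airspeed(9.93): V ← 9.93 m/s
final state: V = 9.93 m/s, rpm = 6083 → n = rpm/60 = 101.383333 rev/s
J = V / (n·D) = 9.93 / (101.383333 × 1.58) = 0.061991
regime bands: climb J<0.4991 | cruise [0.4991, 0.9981) | windmill J≥0.9981
J = 0.0620 → climb

J = 0.0620, regime = climb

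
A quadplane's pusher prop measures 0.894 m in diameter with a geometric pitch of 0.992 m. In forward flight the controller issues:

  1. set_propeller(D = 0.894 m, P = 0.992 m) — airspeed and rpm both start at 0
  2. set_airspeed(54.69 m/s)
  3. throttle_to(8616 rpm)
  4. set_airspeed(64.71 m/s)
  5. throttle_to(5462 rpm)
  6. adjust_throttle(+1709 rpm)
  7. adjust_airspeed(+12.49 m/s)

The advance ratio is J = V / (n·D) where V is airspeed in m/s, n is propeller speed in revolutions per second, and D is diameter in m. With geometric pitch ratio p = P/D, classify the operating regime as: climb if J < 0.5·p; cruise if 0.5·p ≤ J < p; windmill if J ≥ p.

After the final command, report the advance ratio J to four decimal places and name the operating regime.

J = 0.7225, regime = cruise

set_propeller: D = 0.894 m, P = 0.992 m (p = P/D = 1.109620); state ← (V=0, rpm=0)
set_airspeed(54.69): V ← 54.69 m/s
throttle_to(8616): rpm ← 8616
set_airspeed(64.71): V ← 64.71 m/s
throttle_to(5462): rpm ← 5462
adjust_throttle(+1709): rpm ← 5462 +1709 = 7171
adjust_airspeed(+12.49): V ← 64.71 +12.49 = 77.2 m/s
final state: V = 77.2 m/s, rpm = 7171 → n = rpm/60 = 119.516667 rev/s
J = V / (n·D) = 77.2 / (119.516667 × 0.894) = 0.722522
regime bands: climb J<0.5548 | cruise [0.5548, 1.1096) | windmill J≥1.1096
J = 0.7225 → cruise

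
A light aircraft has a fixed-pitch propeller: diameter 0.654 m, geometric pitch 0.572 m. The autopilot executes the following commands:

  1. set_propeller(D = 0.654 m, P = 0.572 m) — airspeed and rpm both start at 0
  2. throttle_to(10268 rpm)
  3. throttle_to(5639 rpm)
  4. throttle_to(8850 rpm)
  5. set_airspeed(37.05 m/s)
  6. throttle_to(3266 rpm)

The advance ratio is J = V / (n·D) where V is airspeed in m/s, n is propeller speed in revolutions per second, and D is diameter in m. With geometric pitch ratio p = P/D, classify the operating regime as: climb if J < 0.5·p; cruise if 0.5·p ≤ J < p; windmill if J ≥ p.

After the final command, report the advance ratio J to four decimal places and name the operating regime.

set_propeller: D = 0.654 m, P = 0.572 m (p = P/D = 0.874618); state ← (V=0, rpm=0)
throttle_to(10268): rpm ← 10268
throttle_to(5639): rpm ← 5639
throttle_to(8850): rpm ← 8850
set_airspeed(37.05): V ← 37.05 m/s
throttle_to(3266): rpm ← 3266
final state: V = 37.05 m/s, rpm = 3266 → n = rpm/60 = 54.433333 rev/s
J = V / (n·D) = 37.05 / (54.433333 × 0.654) = 1.040748
regime bands: climb J<0.4373 | cruise [0.4373, 0.8746) | windmill J≥0.8746
J = 1.0407 → windmill

J = 1.0407, regime = windmill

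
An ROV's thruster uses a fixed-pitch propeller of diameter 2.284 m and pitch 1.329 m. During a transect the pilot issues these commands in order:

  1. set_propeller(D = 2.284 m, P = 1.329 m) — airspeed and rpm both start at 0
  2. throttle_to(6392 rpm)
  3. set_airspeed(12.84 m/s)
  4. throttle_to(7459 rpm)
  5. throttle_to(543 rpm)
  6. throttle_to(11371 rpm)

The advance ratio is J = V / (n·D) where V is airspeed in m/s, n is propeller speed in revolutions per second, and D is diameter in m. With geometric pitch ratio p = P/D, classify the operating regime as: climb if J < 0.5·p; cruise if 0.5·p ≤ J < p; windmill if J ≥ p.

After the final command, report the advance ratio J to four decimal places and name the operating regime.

set_propeller: D = 2.284 m, P = 1.329 m (p = P/D = 0.581874); state ← (V=0, rpm=0)
throttle_to(6392): rpm ← 6392
set_airspeed(12.84): V ← 12.84 m/s
throttle_to(7459): rpm ← 7459
throttle_to(543): rpm ← 543
throttle_to(11371): rpm ← 11371
final state: V = 12.84 m/s, rpm = 11371 → n = rpm/60 = 189.516667 rev/s
J = V / (n·D) = 12.84 / (189.516667 × 2.284) = 0.029663
regime bands: climb J<0.2909 | cruise [0.2909, 0.5819) | windmill J≥0.5819
J = 0.0297 → climb

J = 0.0297, regime = climb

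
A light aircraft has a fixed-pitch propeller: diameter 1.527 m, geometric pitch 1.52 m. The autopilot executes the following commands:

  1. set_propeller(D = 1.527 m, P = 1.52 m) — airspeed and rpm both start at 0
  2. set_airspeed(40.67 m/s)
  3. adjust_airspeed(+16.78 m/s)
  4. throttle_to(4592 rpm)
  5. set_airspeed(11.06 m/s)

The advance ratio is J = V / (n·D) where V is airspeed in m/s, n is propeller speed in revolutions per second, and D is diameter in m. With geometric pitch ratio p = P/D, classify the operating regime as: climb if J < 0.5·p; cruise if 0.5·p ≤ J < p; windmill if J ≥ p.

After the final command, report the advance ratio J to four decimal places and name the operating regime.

set_propeller: D = 1.527 m, P = 1.52 m (p = P/D = 0.995416); state ← (V=0, rpm=0)
set_airspeed(40.67): V ← 40.67 m/s
adjust_airspeed(+16.78): V ← 40.67 +16.78 = 57.45 m/s
throttle_to(4592): rpm ← 4592
set_airspeed(11.06): V ← 11.06 m/s
final state: V = 11.06 m/s, rpm = 4592 → n = rpm/60 = 76.533333 rev/s
J = V / (n·D) = 11.06 / (76.533333 × 1.527) = 0.094638
regime bands: climb J<0.4977 | cruise [0.4977, 0.9954) | windmill J≥0.9954
J = 0.0946 → climb

J = 0.0946, regime = climb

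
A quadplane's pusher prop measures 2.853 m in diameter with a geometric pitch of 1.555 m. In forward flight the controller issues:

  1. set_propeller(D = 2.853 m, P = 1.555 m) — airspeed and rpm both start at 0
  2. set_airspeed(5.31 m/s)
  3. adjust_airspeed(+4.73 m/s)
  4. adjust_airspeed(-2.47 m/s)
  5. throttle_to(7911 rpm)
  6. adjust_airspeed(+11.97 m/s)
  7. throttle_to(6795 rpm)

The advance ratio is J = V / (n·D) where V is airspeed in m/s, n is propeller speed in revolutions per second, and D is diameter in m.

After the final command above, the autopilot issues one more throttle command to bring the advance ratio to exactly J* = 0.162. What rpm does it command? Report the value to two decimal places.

rpm = 2536.64

set_propeller: D = 2.853 m, P = 1.555 m (p = P/D = 0.545040); state ← (V=0, rpm=0)
set_airspeed(5.31): V ← 5.31 m/s
adjust_airspeed(+4.73): V ← 5.31 +4.73 = 10.04 m/s
adjust_airspeed(-2.47): V ← 10.04 -2.47 = 7.57 m/s
throttle_to(7911): rpm ← 7911
adjust_airspeed(+11.97): V ← 7.57 +11.97 = 19.54 m/s
throttle_to(6795): rpm ← 6795
final state: V = 19.54 m/s, rpm = 6795 → n = rpm/60 = 113.250000 rev/s
target J* = 0.162; solve J* = V/(n·D) for n: n = V/(J*·D) = 19.54/(0.162 × 2.853) = 42.277352 rev/s
rpm = 60·n = 2536.641093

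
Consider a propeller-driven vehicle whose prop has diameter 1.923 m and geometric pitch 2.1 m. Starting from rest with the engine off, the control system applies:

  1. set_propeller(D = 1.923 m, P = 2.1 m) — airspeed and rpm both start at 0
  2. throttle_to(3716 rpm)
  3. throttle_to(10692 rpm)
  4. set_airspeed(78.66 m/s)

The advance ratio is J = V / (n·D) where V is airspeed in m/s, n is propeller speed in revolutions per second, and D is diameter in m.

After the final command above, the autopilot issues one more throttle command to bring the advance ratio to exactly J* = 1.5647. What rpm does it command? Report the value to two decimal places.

rpm = 1568.54

set_propeller: D = 1.923 m, P = 2.1 m (p = P/D = 1.092044); state ← (V=0, rpm=0)
throttle_to(3716): rpm ← 3716
throttle_to(10692): rpm ← 10692
set_airspeed(78.66): V ← 78.66 m/s
final state: V = 78.66 m/s, rpm = 10692 → n = rpm/60 = 178.200000 rev/s
target J* = 1.5647; solve J* = V/(n·D) for n: n = V/(J*·D) = 78.66/(1.5647 × 1.923) = 26.142287 rev/s
rpm = 60·n = 1568.537209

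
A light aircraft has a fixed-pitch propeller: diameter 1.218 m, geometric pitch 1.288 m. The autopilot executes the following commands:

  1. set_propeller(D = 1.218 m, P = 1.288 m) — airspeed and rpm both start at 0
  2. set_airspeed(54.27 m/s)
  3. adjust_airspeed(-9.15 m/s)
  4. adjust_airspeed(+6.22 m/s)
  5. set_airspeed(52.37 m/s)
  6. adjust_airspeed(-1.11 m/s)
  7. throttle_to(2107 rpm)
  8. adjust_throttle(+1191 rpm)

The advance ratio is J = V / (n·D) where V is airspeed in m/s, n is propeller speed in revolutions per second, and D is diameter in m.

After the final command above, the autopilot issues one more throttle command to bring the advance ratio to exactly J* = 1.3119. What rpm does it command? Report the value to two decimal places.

set_propeller: D = 1.218 m, P = 1.288 m (p = P/D = 1.057471); state ← (V=0, rpm=0)
set_airspeed(54.27): V ← 54.27 m/s
adjust_airspeed(-9.15): V ← 54.27 -9.15 = 45.12 m/s
adjust_airspeed(+6.22): V ← 45.12 +6.22 = 51.34 m/s
set_airspeed(52.37): V ← 52.37 m/s
adjust_airspeed(-1.11): V ← 52.37 -1.11 = 51.26 m/s
throttle_to(2107): rpm ← 2107
adjust_throttle(+1191): rpm ← 2107 +1191 = 3298
final state: V = 51.26 m/s, rpm = 3298 → n = rpm/60 = 54.966667 rev/s
target J* = 1.3119; solve J* = V/(n·D) for n: n = V/(J*·D) = 51.26/(1.3119 × 1.218) = 32.079721 rev/s
rpm = 60·n = 1924.783255

rpm = 1924.78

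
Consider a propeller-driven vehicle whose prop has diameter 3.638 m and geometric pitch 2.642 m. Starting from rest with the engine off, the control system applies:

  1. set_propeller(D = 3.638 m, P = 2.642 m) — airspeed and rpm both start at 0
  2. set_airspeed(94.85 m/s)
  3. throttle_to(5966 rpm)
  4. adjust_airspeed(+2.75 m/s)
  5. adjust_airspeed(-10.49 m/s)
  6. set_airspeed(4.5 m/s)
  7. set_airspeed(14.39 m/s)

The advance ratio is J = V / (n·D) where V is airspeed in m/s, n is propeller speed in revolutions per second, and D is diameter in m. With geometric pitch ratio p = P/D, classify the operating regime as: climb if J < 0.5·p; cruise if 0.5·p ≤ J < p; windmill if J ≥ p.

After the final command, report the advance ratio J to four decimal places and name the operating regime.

set_propeller: D = 3.638 m, P = 2.642 m (p = P/D = 0.726223); state ← (V=0, rpm=0)
set_airspeed(94.85): V ← 94.85 m/s
throttle_to(5966): rpm ← 5966
adjust_airspeed(+2.75): V ← 94.85 +2.75 = 97.6 m/s
adjust_airspeed(-10.49): V ← 97.6 -10.49 = 87.11 m/s
set_airspeed(4.5): V ← 4.5 m/s
set_airspeed(14.39): V ← 14.39 m/s
final state: V = 14.39 m/s, rpm = 5966 → n = rpm/60 = 99.433333 rev/s
J = V / (n·D) = 14.39 / (99.433333 × 3.638) = 0.039780
regime bands: climb J<0.3631 | cruise [0.3631, 0.7262) | windmill J≥0.7262
J = 0.0398 → climb

J = 0.0398, regime = climb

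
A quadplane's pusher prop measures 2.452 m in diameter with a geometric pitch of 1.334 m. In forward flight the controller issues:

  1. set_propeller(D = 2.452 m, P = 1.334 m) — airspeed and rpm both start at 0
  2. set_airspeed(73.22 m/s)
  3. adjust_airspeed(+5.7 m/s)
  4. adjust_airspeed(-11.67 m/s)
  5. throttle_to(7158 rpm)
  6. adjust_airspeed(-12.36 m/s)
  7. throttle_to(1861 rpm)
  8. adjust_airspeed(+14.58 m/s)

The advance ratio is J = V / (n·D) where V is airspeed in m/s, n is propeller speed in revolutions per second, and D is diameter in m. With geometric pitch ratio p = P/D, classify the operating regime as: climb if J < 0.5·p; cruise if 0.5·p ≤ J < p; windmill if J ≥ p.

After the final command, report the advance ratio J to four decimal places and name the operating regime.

set_propeller: D = 2.452 m, P = 1.334 m (p = P/D = 0.544046); state ← (V=0, rpm=0)
set_airspeed(73.22): V ← 73.22 m/s
adjust_airspeed(+5.7): V ← 73.22 +5.7 = 78.92 m/s
adjust_airspeed(-11.67): V ← 78.92 -11.67 = 67.25 m/s
throttle_to(7158): rpm ← 7158
adjust_airspeed(-12.36): V ← 67.25 -12.36 = 54.89 m/s
throttle_to(1861): rpm ← 1861
adjust_airspeed(+14.58): V ← 54.89 +14.58 = 69.47 m/s
final state: V = 69.47 m/s, rpm = 1861 → n = rpm/60 = 31.016667 rev/s
J = V / (n·D) = 69.47 / (31.016667 × 2.452) = 0.913444
regime bands: climb J<0.2720 | cruise [0.2720, 0.5440) | windmill J≥0.5440
J = 0.9134 → windmill

J = 0.9134, regime = windmill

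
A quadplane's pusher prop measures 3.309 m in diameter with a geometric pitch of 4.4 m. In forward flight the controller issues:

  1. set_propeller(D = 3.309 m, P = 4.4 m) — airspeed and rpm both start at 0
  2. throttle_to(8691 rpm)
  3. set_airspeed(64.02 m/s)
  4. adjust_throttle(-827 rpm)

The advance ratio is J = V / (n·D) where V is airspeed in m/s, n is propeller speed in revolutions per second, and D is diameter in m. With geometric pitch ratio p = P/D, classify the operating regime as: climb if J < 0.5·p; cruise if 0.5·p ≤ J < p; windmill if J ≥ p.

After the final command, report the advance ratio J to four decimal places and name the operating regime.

set_propeller: D = 3.309 m, P = 4.4 m (p = P/D = 1.329707); state ← (V=0, rpm=0)
throttle_to(8691): rpm ← 8691
set_airspeed(64.02): V ← 64.02 m/s
adjust_throttle(-827): rpm ← 8691 -827 = 7864
final state: V = 64.02 m/s, rpm = 7864 → n = rpm/60 = 131.066667 rev/s
J = V / (n·D) = 64.02 / (131.066667 × 3.309) = 0.147614
regime bands: climb J<0.6649 | cruise [0.6649, 1.3297) | windmill J≥1.3297
J = 0.1476 → climb

J = 0.1476, regime = climb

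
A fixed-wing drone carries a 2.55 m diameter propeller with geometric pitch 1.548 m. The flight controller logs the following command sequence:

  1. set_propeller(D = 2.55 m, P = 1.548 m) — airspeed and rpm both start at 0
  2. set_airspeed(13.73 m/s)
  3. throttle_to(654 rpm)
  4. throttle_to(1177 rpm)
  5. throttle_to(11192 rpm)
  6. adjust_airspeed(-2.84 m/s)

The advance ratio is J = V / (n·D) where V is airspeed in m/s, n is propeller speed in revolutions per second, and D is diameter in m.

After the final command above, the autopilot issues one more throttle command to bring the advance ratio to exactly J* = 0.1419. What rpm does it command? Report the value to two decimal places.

set_propeller: D = 2.55 m, P = 1.548 m (p = P/D = 0.607059); state ← (V=0, rpm=0)
set_airspeed(13.73): V ← 13.73 m/s
throttle_to(654): rpm ← 654
throttle_to(1177): rpm ← 1177
throttle_to(11192): rpm ← 11192
adjust_airspeed(-2.84): V ← 13.73 -2.84 = 10.89 m/s
final state: V = 10.89 m/s, rpm = 11192 → n = rpm/60 = 186.533333 rev/s
target J* = 0.1419; solve J* = V/(n·D) for n: n = V/(J*·D) = 10.89/(0.1419 × 2.55) = 30.095759 rev/s
rpm = 60·n = 1805.745554

rpm = 1805.75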